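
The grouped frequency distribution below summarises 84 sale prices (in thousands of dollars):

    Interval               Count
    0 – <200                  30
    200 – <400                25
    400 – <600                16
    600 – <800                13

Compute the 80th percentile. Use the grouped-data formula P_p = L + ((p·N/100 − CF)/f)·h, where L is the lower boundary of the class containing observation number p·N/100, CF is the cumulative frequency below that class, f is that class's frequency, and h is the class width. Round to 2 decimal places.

N = 84; target position k = 80/100 · 84 = 67.2.
Cumulative frequencies: 30, 55, 71, 84.
Observation 67.2 falls in the class 400 – <600.
L = 400, CF = 55, f = 16, h = 200.
P80 = 400 + ((67.2 − 55)/16)·200 = 400 + 152.5 = 552.5.

552.50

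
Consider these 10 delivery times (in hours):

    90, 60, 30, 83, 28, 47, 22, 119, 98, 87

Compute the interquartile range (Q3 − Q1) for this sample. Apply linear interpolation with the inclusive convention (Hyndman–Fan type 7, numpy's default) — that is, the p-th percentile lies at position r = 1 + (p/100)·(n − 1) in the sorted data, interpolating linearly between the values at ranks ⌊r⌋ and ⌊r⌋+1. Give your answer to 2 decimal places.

55.00

Sorted: 22, 28, 30, 47, 60, 83, 87, 90, 98, 119.
n = 10.
P25: r = 3.25; ranks 3–4 are 30, 47; interpolating gives 34.25.
P75: r = 7.75; ranks 7–8 are 87, 90; interpolating gives 89.25.
Difference: 89.25 − 34.25 = 55.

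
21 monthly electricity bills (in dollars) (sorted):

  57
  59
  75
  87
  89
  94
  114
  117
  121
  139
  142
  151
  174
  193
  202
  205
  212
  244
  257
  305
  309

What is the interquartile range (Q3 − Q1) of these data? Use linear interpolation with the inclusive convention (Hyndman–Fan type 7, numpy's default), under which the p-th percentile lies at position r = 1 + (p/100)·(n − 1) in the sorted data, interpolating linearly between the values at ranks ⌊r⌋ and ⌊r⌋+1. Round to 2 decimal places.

111.00

n = 21.
P25: r = 6 (integer) → 94.
P75: r = 16 (integer) → 205.
Difference: 205 − 94 = 111.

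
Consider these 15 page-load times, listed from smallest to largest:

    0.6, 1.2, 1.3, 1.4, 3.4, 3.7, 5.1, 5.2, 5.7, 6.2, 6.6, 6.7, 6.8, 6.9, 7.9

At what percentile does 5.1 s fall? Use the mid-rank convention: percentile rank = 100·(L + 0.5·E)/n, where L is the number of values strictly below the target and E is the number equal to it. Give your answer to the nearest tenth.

43.3

Count below 5.1: L = 6; count equal: E = 1; n = 15.
Percentile rank = 100·(6 + 0.5·1)/15 = 100·6.5/15 = 43.33.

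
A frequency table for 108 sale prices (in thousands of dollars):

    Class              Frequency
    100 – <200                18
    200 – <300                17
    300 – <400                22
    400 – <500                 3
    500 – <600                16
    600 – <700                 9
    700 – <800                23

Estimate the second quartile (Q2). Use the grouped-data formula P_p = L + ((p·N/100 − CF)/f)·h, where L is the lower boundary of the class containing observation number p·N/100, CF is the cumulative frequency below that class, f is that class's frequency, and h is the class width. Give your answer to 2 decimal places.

386.36

N = 108; target position k = 50/100 · 108 = 54.
Cumulative frequencies: 18, 35, 57, 60, 76, 85, 108.
Observation 54 falls in the class 300 – <400.
L = 300, CF = 35, f = 22, h = 100.
P50 = 300 + ((54 − 35)/22)·100 = 300 + 86.3636 = 386.364.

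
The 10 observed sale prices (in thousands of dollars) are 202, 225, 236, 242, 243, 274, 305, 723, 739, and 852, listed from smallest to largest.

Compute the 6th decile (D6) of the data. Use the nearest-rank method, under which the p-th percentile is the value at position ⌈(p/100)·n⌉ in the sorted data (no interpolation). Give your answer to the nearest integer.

n = 10.
Position = ⌈60/100 · 10⌉ = ⌈6⌉ = 6.
The value at rank 6 is 274.

274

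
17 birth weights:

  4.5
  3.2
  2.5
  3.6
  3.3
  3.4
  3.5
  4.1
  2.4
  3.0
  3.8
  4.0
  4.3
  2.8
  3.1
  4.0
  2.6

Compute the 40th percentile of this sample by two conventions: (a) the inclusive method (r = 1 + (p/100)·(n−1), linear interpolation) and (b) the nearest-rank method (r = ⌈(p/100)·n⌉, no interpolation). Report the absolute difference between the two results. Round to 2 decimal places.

Sorted: 2.4, 2.5, 2.6, 2.8, 3.0, 3.1, 3.2, 3.3, 3.4, 3.5, 3.6, 3.8, 4.0, 4.0, 4.1, 4.3, 4.5.
n = 17.
(a) r = 7.4; between ranks 7 (3.2) and 8 (3.3): 3.24.
(b) the nearest-rank method: rank 7 → 3.2.
|3.24 − 3.2| = 0.04.

0.04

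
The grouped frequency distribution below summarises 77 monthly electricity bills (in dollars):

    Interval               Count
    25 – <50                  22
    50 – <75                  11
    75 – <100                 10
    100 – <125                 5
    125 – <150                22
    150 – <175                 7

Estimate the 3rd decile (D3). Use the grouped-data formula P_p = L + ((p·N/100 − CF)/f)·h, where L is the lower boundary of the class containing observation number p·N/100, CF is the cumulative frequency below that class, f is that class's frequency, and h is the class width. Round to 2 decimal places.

N = 77; target position k = 30/100 · 77 = 23.1.
Cumulative frequencies: 22, 33, 43, 48, 70, 77.
Observation 23.1 falls in the class 50 – <75.
L = 50, CF = 22, f = 11, h = 25.
P30 = 50 + ((23.1 − 22)/11)·25 = 50 + 2.5 = 52.5.

52.50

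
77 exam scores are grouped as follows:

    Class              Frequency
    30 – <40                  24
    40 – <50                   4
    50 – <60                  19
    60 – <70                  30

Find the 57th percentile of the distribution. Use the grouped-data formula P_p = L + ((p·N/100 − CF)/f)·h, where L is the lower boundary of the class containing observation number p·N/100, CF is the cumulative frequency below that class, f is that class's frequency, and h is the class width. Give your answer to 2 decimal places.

N = 77; target position k = 57/100 · 77 = 43.89.
Cumulative frequencies: 24, 28, 47, 77.
Observation 43.89 falls in the class 50 – <60.
L = 50, CF = 28, f = 19, h = 10.
P57 = 50 + ((43.89 − 28)/19)·10 = 50 + 8.36316 = 58.3632.

58.36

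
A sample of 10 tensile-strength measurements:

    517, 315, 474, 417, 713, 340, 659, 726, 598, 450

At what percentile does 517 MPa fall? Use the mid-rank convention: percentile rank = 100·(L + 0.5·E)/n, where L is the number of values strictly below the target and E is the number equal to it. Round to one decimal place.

Sorted: 315, 340, 417, 450, 474, 517, 598, 659, 713, 726.
Count below 517: L = 5; count equal: E = 1; n = 10.
Percentile rank = 100·(5 + 0.5·1)/10 = 100·5.5/10 = 55.

55.0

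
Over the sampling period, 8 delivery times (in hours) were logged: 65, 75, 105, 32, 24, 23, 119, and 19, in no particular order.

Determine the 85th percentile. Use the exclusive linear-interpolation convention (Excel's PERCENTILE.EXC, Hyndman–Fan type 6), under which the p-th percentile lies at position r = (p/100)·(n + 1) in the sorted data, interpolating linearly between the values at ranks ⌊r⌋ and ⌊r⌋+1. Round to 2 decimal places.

114.10

Sorted: 19, 23, 24, 32, 65, 75, 105, 119.
n = 8.
r = (85/100)·(8 + 1) = 7.65.
Rank 7 is 105 and rank 8 is 119.
Interpolate: 105 + 0.65·(119 − 105) = 105 + 0.65·14 = 114.1.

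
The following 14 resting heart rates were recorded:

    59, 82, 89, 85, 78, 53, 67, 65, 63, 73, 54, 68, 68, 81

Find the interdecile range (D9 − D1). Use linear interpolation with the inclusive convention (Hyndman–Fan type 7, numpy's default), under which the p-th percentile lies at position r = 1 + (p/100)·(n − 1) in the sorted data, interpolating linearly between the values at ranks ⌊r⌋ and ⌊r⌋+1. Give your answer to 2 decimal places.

Sorted: 53, 54, 59, 63, 65, 67, 68, 68, 73, 78, 81, 82, 85, 89.
n = 14.
P10: r = 2.3; ranks 2–3 are 54, 59; interpolating gives 55.5.
P90: r = 12.7; ranks 12–13 are 82, 85; interpolating gives 84.1.
Difference: 84.1 − 55.5 = 28.6.

28.60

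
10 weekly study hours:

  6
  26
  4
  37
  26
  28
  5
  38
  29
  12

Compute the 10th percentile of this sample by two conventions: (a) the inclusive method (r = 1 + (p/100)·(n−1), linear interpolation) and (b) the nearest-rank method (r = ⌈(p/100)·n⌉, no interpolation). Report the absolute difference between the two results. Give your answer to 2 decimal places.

Sorted: 4, 5, 6, 12, 26, 26, 28, 29, 37, 38.
n = 10.
(a) r = 1.9; between ranks 1 (4) and 2 (5): 4.9.
(b) the nearest-rank method: rank 1 → 4.
|4.9 − 4| = 0.9.

0.90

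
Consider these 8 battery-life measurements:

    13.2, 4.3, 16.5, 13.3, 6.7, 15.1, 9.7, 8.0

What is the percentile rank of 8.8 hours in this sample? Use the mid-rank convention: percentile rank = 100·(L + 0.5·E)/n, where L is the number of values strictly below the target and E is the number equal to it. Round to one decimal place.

Sorted: 4.3, 6.7, 8.0, 9.7, 13.2, 13.3, 15.1, 16.5.
Count below 8.8: L = 3; count equal: E = 0; n = 8.
Percentile rank = 100·(3 + 0.5·0)/8 = 100·3/8 = 37.5.

37.5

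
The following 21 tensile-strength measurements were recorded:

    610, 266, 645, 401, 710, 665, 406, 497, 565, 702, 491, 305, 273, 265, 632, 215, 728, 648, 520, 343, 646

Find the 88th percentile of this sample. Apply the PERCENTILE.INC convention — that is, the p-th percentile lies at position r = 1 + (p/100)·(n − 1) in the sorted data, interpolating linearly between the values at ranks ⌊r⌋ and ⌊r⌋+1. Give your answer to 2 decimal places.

Sorted: 215, 265, 266, 273, 305, 343, 401, 406, 491, 497, 520, 565, 610, 632, 645, 646, 648, 665, 702, 710, 728.
n = 21.
r = 1 + (88/100)·(21 − 1) = 1 + 17.6 = 18.6.
Rank 18 is 665 and rank 19 is 702.
Interpolate: 665 + 0.6·(702 − 665) = 665 + 0.6·37 = 687.2.

687.20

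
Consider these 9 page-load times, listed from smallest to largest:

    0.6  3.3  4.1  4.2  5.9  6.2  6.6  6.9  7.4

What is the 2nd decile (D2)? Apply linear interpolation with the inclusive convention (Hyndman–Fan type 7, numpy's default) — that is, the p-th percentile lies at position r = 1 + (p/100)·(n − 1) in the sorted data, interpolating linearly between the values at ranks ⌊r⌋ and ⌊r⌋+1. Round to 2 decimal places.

n = 9.
r = 1 + (20/100)·(9 − 1) = 1 + 1.6 = 2.6.
Rank 2 is 3.3 and rank 3 is 4.1.
Interpolate: 3.3 + 0.6·(4.1 − 3.3) = 3.3 + 0.6·0.8 = 3.78.

3.78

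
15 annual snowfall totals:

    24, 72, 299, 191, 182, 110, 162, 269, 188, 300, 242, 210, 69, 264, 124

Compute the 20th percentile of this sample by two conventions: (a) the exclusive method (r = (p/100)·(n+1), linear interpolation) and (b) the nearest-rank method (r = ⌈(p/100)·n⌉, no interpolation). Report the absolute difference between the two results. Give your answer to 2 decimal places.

7.60

Sorted: 24, 69, 72, 110, 124, 162, 182, 188, 191, 210, 242, 264, 269, 299, 300.
n = 15.
(a) r = 3.2; between ranks 3 (72) and 4 (110): 79.6.
(b) the nearest-rank method: rank 3 → 72.
|79.6 − 72| = 7.6.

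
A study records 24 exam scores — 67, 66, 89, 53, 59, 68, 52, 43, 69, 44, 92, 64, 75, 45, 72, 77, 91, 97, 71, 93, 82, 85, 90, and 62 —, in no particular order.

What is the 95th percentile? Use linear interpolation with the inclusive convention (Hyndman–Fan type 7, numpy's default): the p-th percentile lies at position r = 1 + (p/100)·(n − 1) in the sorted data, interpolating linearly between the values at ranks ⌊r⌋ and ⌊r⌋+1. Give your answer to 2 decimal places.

92.85

Sorted: 43, 44, 45, 52, 53, 59, 62, 64, 66, 67, 68, 69, 71, 72, 75, 77, 82, 85, 89, 90, 91, 92, 93, 97.
n = 24.
r = 1 + (95/100)·(24 − 1) = 1 + 21.85 = 22.85.
Rank 22 is 92 and rank 23 is 93.
Interpolate: 92 + 0.85·(93 − 92) = 92 + 0.85·1 = 92.85.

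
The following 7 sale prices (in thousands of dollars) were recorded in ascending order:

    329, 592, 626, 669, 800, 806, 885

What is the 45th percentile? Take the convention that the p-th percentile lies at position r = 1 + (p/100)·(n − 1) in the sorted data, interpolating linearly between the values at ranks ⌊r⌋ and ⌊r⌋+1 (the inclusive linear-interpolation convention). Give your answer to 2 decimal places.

656.10

n = 7.
r = 1 + (45/100)·(7 − 1) = 1 + 2.7 = 3.7.
Rank 3 is 626 and rank 4 is 669.
Interpolate: 626 + 0.7·(669 − 626) = 626 + 0.7·43 = 656.1.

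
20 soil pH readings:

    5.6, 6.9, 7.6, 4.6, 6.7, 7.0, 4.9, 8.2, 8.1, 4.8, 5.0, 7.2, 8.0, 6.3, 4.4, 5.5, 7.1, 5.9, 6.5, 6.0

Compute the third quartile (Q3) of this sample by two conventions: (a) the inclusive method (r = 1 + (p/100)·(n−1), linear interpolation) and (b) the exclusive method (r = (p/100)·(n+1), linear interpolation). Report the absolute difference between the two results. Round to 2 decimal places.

Sorted: 4.4, 4.6, 4.8, 4.9, 5.0, 5.5, 5.6, 5.9, 6.0, 6.3, 6.5, 6.7, 6.9, 7.0, 7.1, 7.2, 7.6, 8.0, 8.1, 8.2.
n = 20.
(a) r = 15.25; between ranks 15 (7.1) and 16 (7.2): 7.125.
(b) r = 15.75; between ranks 15 (7.1) and 16 (7.2): 7.175.
|7.125 − 7.175| = 0.05.

0.05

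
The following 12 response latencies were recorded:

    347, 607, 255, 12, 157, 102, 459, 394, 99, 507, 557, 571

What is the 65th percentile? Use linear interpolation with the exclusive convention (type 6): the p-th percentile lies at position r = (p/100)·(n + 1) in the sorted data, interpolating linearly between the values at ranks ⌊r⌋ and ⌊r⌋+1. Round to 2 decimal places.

Sorted: 12, 99, 102, 157, 255, 347, 394, 459, 507, 557, 571, 607.
n = 12.
r = (65/100)·(12 + 1) = 8.45.
Rank 8 is 459 and rank 9 is 507.
Interpolate: 459 + 0.45·(507 − 459) = 459 + 0.45·48 = 480.6.

480.60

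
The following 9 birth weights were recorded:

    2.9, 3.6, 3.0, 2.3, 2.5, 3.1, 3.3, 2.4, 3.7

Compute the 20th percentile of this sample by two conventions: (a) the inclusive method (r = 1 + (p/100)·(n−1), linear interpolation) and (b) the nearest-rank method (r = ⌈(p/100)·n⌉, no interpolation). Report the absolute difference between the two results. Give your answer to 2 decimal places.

0.06

Sorted: 2.3, 2.4, 2.5, 2.9, 3.0, 3.1, 3.3, 3.6, 3.7.
n = 9.
(a) r = 2.6; between ranks 2 (2.4) and 3 (2.5): 2.46.
(b) the nearest-rank method: rank 2 → 2.4.
|2.46 − 2.4| = 0.06.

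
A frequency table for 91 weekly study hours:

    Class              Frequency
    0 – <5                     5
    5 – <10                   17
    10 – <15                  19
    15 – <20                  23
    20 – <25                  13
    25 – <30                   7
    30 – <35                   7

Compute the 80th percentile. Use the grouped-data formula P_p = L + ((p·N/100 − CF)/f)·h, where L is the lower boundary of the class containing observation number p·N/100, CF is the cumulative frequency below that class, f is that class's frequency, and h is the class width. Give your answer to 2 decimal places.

23.38

N = 91; target position k = 80/100 · 91 = 72.8.
Cumulative frequencies: 5, 22, 41, 64, 77, 84, 91.
Observation 72.8 falls in the class 20 – <25.
L = 20, CF = 64, f = 13, h = 5.
P80 = 20 + ((72.8 − 64)/13)·5 = 20 + 3.38462 = 23.3846.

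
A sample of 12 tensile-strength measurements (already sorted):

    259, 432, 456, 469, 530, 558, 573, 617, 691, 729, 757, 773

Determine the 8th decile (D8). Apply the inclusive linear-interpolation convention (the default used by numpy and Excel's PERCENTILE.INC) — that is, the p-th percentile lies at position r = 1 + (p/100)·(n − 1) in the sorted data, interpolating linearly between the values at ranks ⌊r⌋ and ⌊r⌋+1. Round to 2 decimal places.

n = 12.
r = 1 + (80/100)·(12 − 1) = 1 + 8.8 = 9.8.
Rank 9 is 691 and rank 10 is 729.
Interpolate: 691 + 0.8·(729 − 691) = 691 + 0.8·38 = 721.4.

721.40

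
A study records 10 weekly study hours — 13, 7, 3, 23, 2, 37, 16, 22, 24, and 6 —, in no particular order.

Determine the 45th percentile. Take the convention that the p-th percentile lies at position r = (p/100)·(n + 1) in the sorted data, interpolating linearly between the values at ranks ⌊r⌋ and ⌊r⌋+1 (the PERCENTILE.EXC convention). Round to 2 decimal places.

Sorted: 2, 3, 6, 7, 13, 16, 22, 23, 24, 37.
n = 10.
r = (45/100)·(10 + 1) = 4.95.
Rank 4 is 7 and rank 5 is 13.
Interpolate: 7 + 0.95·(13 − 7) = 7 + 0.95·6 = 12.7.

12.70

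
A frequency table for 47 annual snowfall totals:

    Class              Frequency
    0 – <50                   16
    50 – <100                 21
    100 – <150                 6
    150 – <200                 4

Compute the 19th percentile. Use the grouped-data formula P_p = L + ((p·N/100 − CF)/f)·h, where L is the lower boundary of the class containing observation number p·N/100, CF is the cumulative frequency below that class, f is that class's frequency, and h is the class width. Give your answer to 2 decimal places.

27.91

N = 47; target position k = 19/100 · 47 = 8.93.
Cumulative frequencies: 16, 37, 43, 47.
Observation 8.93 falls in the class 0 – <50.
L = 0, CF = 0, f = 16, h = 50.
P19 = 0 + ((8.93 − 0)/16)·50 = 0 + 27.9062 = 27.9062.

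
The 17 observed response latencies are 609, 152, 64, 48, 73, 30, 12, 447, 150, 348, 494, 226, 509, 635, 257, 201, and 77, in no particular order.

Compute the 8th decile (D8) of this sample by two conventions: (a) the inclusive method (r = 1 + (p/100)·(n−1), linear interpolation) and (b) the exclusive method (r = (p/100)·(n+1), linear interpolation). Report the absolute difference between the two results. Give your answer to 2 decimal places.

15.40

Sorted: 12, 30, 48, 64, 73, 77, 150, 152, 201, 226, 257, 348, 447, 494, 509, 609, 635.
n = 17.
(a) r = 13.8; between ranks 13 (447) and 14 (494): 484.6.
(b) r = 14.4; between ranks 14 (494) and 15 (509): 500.
|484.6 − 500| = 15.4.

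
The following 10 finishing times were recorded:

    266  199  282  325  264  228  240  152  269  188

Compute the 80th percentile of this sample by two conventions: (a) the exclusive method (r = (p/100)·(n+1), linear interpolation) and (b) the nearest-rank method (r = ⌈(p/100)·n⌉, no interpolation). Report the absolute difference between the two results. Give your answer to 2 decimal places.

10.40

Sorted: 152, 188, 199, 228, 240, 264, 266, 269, 282, 325.
n = 10.
(a) r = 8.8; between ranks 8 (269) and 9 (282): 279.4.
(b) the nearest-rank method: rank 8 → 269.
|279.4 − 269| = 10.4.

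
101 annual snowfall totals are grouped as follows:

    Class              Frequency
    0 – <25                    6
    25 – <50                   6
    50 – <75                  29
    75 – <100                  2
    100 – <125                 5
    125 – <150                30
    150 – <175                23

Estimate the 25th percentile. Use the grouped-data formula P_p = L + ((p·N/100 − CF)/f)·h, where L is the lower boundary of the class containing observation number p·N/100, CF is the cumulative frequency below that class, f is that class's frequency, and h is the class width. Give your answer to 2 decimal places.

N = 101; target position k = 25/100 · 101 = 25.25.
Cumulative frequencies: 6, 12, 41, 43, 48, 78, 101.
Observation 25.25 falls in the class 50 – <75.
L = 50, CF = 12, f = 29, h = 25.
P25 = 50 + ((25.25 − 12)/29)·25 = 50 + 11.4224 = 61.4224.

61.42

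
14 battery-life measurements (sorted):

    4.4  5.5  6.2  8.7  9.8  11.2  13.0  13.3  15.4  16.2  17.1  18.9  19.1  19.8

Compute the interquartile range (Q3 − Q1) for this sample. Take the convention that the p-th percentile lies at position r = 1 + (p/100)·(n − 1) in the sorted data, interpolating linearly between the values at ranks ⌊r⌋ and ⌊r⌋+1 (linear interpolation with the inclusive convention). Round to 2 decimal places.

7.90

n = 14.
P25: r = 4.25; ranks 4–5 are 8.7, 9.8; interpolating gives 8.975.
P75: r = 10.75; ranks 10–11 are 16.2, 17.1; interpolating gives 16.875.
Difference: 16.875 − 8.975 = 7.9.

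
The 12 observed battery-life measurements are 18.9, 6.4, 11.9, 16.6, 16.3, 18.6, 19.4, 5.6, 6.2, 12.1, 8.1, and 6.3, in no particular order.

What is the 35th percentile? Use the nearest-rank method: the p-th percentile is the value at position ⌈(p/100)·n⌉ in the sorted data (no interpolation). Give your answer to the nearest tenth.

Sorted: 5.6, 6.2, 6.3, 6.4, 8.1, 11.9, 12.1, 16.3, 16.6, 18.6, 18.9, 19.4.
n = 12.
Position = ⌈35/100 · 12⌉ = ⌈4.2⌉ = 5.
The value at rank 5 is 8.1.

8.1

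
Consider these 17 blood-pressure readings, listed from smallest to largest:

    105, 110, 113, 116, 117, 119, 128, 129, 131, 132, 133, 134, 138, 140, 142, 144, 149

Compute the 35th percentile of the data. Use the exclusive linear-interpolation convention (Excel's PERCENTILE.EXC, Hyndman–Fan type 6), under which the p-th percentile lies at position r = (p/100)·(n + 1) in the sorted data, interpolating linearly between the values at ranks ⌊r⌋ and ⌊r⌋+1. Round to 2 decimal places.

n = 17.
r = (35/100)·(17 + 1) = 6.3.
Rank 6 is 119 and rank 7 is 128.
Interpolate: 119 + 0.3·(128 − 119) = 119 + 0.3·9 = 121.7.

121.70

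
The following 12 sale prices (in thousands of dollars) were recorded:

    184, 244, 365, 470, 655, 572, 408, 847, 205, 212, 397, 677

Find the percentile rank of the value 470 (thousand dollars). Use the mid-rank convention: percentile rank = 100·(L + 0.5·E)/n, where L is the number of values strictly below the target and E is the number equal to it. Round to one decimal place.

62.5

Sorted: 184, 205, 212, 244, 365, 397, 408, 470, 572, 655, 677, 847.
Count below 470: L = 7; count equal: E = 1; n = 12.
Percentile rank = 100·(7 + 0.5·1)/12 = 100·7.5/12 = 62.5.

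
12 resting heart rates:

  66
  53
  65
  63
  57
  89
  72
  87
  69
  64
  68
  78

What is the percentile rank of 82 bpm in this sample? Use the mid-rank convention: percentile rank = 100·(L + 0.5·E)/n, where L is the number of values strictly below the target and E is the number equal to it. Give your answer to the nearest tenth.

83.3

Sorted: 53, 57, 63, 64, 65, 66, 68, 69, 72, 78, 87, 89.
Count below 82: L = 10; count equal: E = 0; n = 12.
Percentile rank = 100·(10 + 0.5·0)/12 = 100·10/12 = 83.33.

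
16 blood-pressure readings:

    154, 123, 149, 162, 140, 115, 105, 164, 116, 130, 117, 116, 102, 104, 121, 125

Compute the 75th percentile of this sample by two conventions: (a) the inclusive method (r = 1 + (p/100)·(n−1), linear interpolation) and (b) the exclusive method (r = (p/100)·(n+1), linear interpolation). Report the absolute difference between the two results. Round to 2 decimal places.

4.50

Sorted: 102, 104, 105, 115, 116, 116, 117, 121, 123, 125, 130, 140, 149, 154, 162, 164.
n = 16.
(a) r = 12.25; between ranks 12 (140) and 13 (149): 142.25.
(b) r = 12.75; between ranks 12 (140) and 13 (149): 146.75.
|142.25 − 146.75| = 4.5.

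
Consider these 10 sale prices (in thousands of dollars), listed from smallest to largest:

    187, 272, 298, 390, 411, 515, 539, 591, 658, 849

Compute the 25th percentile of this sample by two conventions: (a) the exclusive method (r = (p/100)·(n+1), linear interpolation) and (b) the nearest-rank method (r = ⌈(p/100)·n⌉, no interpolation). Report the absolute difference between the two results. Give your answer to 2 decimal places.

6.50

n = 10.
(a) r = 2.75; between ranks 2 (272) and 3 (298): 291.5.
(b) the nearest-rank method: rank 3 → 298.
|291.5 − 298| = 6.5.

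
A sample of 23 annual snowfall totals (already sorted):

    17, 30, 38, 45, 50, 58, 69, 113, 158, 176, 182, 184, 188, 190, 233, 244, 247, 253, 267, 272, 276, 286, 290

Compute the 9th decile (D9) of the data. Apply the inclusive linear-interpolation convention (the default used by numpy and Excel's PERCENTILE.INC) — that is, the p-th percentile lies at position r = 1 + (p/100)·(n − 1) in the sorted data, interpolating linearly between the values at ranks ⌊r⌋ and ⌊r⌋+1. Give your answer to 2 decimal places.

n = 23.
r = 1 + (90/100)·(23 − 1) = 1 + 19.8 = 20.8.
Rank 20 is 272 and rank 21 is 276.
Interpolate: 272 + 0.8·(276 − 272) = 272 + 0.8·4 = 275.2.

275.20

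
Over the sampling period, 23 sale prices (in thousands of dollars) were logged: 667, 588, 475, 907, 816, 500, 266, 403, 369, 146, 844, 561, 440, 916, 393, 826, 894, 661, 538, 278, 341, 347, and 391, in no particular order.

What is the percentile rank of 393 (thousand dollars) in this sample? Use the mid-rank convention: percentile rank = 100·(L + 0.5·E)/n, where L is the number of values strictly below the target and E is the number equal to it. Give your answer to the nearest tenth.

Sorted: 146, 266, 278, 341, 347, 369, 391, 393, 403, 440, 475, 500, 538, 561, 588, 661, 667, 816, 826, 844, 894, 907, 916.
Count below 393: L = 7; count equal: E = 1; n = 23.
Percentile rank = 100·(7 + 0.5·1)/23 = 100·7.5/23 = 32.61.

32.6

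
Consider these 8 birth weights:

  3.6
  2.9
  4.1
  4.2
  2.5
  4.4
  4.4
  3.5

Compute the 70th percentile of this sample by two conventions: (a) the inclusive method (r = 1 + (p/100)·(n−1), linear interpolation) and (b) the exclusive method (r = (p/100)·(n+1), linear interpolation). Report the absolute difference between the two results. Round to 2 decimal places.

Sorted: 2.5, 2.9, 3.5, 3.6, 4.1, 4.2, 4.4, 4.4.
n = 8.
(a) r = 5.9; between ranks 5 (4.1) and 6 (4.2): 4.19.
(b) r = 6.3; between ranks 6 (4.2) and 7 (4.4): 4.26.
|4.19 − 4.26| = 0.07.

0.07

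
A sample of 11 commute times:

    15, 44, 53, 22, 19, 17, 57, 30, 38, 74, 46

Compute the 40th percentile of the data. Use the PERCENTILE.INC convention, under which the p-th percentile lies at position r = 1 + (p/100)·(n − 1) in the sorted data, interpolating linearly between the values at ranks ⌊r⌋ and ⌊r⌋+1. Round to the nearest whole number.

30

Sorted: 15, 17, 19, 22, 30, 38, 44, 46, 53, 57, 74.
n = 11.
r = 1 + (40/100)·(11 − 1) = 1 + 4 = 5.
r is an integer, so P40 is the value at rank 5: 30.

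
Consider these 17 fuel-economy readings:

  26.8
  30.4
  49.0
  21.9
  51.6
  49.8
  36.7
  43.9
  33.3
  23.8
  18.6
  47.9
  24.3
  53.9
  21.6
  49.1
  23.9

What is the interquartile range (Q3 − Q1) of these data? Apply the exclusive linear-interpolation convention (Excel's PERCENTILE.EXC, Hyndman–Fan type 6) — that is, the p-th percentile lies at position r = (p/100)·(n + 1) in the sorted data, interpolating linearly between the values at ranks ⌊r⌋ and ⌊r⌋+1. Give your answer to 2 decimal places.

Sorted: 18.6, 21.6, 21.9, 23.8, 23.9, 24.3, 26.8, 30.4, 33.3, 36.7, 43.9, 47.9, 49.0, 49.1, 49.8, 51.6, 53.9.
n = 17.
P25: r = 4.5; ranks 4–5 are 23.8, 23.9; interpolating gives 23.85.
P75: r = 13.5; ranks 13–14 are 49.0, 49.1; interpolating gives 49.05.
Difference: 49.05 − 23.85 = 25.2.

25.20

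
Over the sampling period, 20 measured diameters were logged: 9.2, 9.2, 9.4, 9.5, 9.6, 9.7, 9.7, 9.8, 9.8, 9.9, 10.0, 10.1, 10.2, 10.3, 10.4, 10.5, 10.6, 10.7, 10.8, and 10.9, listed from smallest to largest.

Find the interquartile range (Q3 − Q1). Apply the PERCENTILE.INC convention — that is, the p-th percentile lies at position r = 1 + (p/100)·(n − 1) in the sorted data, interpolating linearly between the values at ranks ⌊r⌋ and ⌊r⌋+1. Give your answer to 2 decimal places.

n = 20.
P25: r = 5.75; ranks 5–6 are 9.6, 9.7; interpolating gives 9.675.
P75: r = 15.25; ranks 15–16 are 10.4, 10.5; interpolating gives 10.425.
Difference: 10.425 − 9.675 = 0.75.

0.75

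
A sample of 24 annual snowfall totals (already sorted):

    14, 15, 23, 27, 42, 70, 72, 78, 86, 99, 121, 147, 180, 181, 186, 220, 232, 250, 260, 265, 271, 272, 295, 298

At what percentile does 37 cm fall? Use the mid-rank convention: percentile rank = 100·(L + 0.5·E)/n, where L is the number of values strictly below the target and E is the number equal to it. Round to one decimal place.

16.7

Count below 37: L = 4; count equal: E = 0; n = 24.
Percentile rank = 100·(4 + 0.5·0)/24 = 100·4/24 = 16.67.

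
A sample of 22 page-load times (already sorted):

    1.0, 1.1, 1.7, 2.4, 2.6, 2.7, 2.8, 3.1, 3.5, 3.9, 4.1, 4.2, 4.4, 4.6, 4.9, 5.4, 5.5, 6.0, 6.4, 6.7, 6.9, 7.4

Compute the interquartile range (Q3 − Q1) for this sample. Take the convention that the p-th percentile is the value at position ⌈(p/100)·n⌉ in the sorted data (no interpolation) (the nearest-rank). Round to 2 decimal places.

n = 22.
P25: rank ⌈25/100·22⌉ = 6 → 2.7.
P75: rank ⌈75/100·22⌉ = 17 → 5.5.
Difference: 5.5 − 2.7 = 2.8.

2.80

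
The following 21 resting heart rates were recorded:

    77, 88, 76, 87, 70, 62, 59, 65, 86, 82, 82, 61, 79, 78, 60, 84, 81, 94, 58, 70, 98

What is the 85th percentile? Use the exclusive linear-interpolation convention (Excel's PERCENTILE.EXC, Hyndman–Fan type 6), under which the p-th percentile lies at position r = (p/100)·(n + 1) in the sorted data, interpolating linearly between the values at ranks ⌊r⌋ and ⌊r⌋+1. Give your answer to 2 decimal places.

Sorted: 58, 59, 60, 61, 62, 65, 70, 70, 76, 77, 78, 79, 81, 82, 82, 84, 86, 87, 88, 94, 98.
n = 21.
r = (85/100)·(21 + 1) = 18.7.
Rank 18 is 87 and rank 19 is 88.
Interpolate: 87 + 0.7·(88 − 87) = 87 + 0.7·1 = 87.7.

87.70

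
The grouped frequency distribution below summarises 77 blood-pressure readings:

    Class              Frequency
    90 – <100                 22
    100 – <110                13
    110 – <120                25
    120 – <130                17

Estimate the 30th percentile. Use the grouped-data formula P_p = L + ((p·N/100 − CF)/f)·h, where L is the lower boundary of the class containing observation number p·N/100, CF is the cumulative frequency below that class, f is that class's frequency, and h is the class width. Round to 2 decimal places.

100.85

N = 77; target position k = 30/100 · 77 = 23.1.
Cumulative frequencies: 22, 35, 60, 77.
Observation 23.1 falls in the class 100 – <110.
L = 100, CF = 22, f = 13, h = 10.
P30 = 100 + ((23.1 − 22)/13)·10 = 100 + 0.846154 = 100.846.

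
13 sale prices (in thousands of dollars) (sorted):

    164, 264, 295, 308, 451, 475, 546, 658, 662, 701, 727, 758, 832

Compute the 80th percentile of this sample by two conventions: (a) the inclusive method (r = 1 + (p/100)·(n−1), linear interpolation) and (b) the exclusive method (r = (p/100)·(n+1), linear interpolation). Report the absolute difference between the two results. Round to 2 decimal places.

n = 13.
(a) r = 10.6; between ranks 10 (701) and 11 (727): 716.6.
(b) r = 11.2; between ranks 11 (727) and 12 (758): 733.2.
|716.6 − 733.2| = 16.6.

16.60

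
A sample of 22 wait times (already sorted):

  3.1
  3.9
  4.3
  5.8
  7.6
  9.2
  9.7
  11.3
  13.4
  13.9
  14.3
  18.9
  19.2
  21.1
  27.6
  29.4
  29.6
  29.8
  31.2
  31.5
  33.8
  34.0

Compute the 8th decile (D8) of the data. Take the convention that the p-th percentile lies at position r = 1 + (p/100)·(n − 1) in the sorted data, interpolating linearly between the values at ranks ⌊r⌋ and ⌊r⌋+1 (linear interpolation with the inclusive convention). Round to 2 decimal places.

29.76

n = 22.
r = 1 + (80/100)·(22 − 1) = 1 + 16.8 = 17.8.
Rank 17 is 29.6 and rank 18 is 29.8.
Interpolate: 29.6 + 0.8·(29.8 − 29.6) = 29.6 + 0.8·0.2 = 29.76.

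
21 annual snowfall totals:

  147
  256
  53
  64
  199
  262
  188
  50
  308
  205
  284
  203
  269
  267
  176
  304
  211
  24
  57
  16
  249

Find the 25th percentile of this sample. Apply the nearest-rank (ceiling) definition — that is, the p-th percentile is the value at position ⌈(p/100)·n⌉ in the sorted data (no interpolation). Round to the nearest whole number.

64

Sorted: 16, 24, 50, 53, 57, 64, 147, 176, 188, 199, 203, 205, 211, 249, 256, 262, 267, 269, 284, 304, 308.
n = 21.
Position = ⌈25/100 · 21⌉ = ⌈5.25⌉ = 6.
The value at rank 6 is 64.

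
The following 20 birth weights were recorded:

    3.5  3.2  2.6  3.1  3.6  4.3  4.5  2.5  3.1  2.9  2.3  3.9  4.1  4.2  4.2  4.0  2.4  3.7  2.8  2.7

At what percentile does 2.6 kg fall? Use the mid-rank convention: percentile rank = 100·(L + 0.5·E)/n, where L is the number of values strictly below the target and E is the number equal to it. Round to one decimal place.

Sorted: 2.3, 2.4, 2.5, 2.6, 2.7, 2.8, 2.9, 3.1, 3.1, 3.2, 3.5, 3.6, 3.7, 3.9, 4.0, 4.1, 4.2, 4.2, 4.3, 4.5.
Count below 2.6: L = 3; count equal: E = 1; n = 20.
Percentile rank = 100·(3 + 0.5·1)/20 = 100·3.5/20 = 17.5.

17.5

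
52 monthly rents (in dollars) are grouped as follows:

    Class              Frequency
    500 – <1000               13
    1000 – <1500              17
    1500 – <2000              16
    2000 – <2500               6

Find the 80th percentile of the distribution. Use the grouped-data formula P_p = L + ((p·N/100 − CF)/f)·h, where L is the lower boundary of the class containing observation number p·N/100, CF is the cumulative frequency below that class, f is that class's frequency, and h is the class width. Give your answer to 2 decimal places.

N = 52; target position k = 80/100 · 52 = 41.6.
Cumulative frequencies: 13, 30, 46, 52.
Observation 41.6 falls in the class 1500 – <2000.
L = 1500, CF = 30, f = 16, h = 500.
P80 = 1500 + ((41.6 − 30)/16)·500 = 1500 + 362.5 = 1862.5.

1862.50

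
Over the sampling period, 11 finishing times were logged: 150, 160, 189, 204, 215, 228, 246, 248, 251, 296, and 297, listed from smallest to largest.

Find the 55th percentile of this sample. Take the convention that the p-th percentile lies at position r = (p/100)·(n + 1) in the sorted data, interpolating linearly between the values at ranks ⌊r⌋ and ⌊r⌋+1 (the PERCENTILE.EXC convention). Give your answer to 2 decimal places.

238.80

n = 11.
r = (55/100)·(11 + 1) = 6.6.
Rank 6 is 228 and rank 7 is 246.
Interpolate: 228 + 0.6·(246 − 228) = 228 + 0.6·18 = 238.8.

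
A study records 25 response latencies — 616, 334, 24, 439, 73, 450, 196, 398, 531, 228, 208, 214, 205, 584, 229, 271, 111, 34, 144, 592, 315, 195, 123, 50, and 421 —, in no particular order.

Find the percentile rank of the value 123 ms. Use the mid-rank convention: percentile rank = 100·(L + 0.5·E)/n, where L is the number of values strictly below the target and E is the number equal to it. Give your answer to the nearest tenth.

Sorted: 24, 34, 50, 73, 111, 123, 144, 195, 196, 205, 208, 214, 228, 229, 271, 315, 334, 398, 421, 439, 450, 531, 584, 592, 616.
Count below 123: L = 5; count equal: E = 1; n = 25.
Percentile rank = 100·(5 + 0.5·1)/25 = 100·5.5/25 = 22.

22.0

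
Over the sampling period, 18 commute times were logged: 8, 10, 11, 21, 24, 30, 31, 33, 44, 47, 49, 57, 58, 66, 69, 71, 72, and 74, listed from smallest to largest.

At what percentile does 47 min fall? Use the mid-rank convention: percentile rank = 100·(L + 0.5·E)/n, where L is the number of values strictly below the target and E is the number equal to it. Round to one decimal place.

52.8

Count below 47: L = 9; count equal: E = 1; n = 18.
Percentile rank = 100·(9 + 0.5·1)/18 = 100·9.5/18 = 52.78.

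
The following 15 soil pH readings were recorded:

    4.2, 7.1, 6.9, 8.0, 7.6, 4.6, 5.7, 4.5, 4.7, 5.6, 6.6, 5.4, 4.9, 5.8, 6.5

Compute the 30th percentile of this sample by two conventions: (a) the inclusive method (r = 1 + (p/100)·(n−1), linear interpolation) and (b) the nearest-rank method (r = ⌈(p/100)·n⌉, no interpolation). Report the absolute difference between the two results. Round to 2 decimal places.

0.10

Sorted: 4.2, 4.5, 4.6, 4.7, 4.9, 5.4, 5.6, 5.7, 5.8, 6.5, 6.6, 6.9, 7.1, 7.6, 8.0.
n = 15.
(a) r = 5.2; between ranks 5 (4.9) and 6 (5.4): 5.
(b) the nearest-rank method: rank 5 → 4.9.
|5 − 4.9| = 0.1.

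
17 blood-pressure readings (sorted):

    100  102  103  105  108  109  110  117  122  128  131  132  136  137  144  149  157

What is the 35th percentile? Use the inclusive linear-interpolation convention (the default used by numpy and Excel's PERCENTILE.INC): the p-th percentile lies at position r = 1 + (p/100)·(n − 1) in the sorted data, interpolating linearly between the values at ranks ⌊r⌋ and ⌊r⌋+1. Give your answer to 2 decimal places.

109.60

n = 17.
r = 1 + (35/100)·(17 − 1) = 1 + 5.6 = 6.6.
Rank 6 is 109 and rank 7 is 110.
Interpolate: 109 + 0.6·(110 − 109) = 109 + 0.6·1 = 109.6.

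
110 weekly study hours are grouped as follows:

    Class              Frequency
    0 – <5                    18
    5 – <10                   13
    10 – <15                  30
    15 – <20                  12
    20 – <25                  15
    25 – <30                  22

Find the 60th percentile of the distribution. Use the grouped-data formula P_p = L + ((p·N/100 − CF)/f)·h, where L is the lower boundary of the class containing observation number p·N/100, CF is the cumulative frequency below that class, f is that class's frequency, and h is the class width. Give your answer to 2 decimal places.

N = 110; target position k = 60/100 · 110 = 66.
Cumulative frequencies: 18, 31, 61, 73, 88, 110.
Observation 66 falls in the class 15 – <20.
L = 15, CF = 61, f = 12, h = 5.
P60 = 15 + ((66 − 61)/12)·5 = 15 + 2.08333 = 17.0833.

17.08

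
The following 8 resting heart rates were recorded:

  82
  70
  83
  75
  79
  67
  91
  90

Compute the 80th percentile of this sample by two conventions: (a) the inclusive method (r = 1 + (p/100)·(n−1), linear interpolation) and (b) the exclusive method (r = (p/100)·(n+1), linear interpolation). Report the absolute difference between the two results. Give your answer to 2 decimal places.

Sorted: 67, 70, 75, 79, 82, 83, 90, 91.
n = 8.
(a) r = 6.6; between ranks 6 (83) and 7 (90): 87.2.
(b) r = 7.2; between ranks 7 (90) and 8 (91): 90.2.
|87.2 − 90.2| = 3.

3.00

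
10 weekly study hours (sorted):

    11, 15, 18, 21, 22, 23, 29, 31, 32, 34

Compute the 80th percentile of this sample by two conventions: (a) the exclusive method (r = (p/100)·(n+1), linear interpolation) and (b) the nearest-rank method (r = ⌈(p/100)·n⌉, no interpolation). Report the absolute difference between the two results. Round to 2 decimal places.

0.80

n = 10.
(a) r = 8.8; between ranks 8 (31) and 9 (32): 31.8.
(b) the nearest-rank method: rank 8 → 31.
|31.8 − 31| = 0.8.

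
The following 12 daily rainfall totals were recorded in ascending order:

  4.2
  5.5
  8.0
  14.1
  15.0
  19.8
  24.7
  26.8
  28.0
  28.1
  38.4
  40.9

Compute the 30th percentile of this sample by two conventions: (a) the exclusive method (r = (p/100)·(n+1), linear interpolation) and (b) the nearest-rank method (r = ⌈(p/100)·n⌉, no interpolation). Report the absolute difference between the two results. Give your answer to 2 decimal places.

0.61

n = 12.
(a) r = 3.9; between ranks 3 (8.0) and 4 (14.1): 13.49.
(b) the nearest-rank method: rank 4 → 14.1.
|13.49 − 14.1| = 0.61.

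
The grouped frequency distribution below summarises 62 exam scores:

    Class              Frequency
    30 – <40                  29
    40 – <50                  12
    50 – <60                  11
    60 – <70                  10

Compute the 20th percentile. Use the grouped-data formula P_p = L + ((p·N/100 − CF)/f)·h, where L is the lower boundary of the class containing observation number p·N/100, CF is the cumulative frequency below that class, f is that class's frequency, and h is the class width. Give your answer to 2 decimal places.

34.28

N = 62; target position k = 20/100 · 62 = 12.4.
Cumulative frequencies: 29, 41, 52, 62.
Observation 12.4 falls in the class 30 – <40.
L = 30, CF = 0, f = 29, h = 10.
P20 = 30 + ((12.4 − 0)/29)·10 = 30 + 4.27586 = 34.2759.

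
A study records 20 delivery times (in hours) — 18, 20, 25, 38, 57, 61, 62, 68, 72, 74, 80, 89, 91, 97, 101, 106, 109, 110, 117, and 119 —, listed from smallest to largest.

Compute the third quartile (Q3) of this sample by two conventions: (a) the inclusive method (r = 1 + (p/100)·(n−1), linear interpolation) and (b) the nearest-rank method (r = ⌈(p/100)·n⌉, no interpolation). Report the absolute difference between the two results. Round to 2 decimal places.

n = 20.
(a) r = 15.25; between ranks 15 (101) and 16 (106): 102.25.
(b) the nearest-rank method: rank 15 → 101.
|102.25 − 101| = 1.25.

1.25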